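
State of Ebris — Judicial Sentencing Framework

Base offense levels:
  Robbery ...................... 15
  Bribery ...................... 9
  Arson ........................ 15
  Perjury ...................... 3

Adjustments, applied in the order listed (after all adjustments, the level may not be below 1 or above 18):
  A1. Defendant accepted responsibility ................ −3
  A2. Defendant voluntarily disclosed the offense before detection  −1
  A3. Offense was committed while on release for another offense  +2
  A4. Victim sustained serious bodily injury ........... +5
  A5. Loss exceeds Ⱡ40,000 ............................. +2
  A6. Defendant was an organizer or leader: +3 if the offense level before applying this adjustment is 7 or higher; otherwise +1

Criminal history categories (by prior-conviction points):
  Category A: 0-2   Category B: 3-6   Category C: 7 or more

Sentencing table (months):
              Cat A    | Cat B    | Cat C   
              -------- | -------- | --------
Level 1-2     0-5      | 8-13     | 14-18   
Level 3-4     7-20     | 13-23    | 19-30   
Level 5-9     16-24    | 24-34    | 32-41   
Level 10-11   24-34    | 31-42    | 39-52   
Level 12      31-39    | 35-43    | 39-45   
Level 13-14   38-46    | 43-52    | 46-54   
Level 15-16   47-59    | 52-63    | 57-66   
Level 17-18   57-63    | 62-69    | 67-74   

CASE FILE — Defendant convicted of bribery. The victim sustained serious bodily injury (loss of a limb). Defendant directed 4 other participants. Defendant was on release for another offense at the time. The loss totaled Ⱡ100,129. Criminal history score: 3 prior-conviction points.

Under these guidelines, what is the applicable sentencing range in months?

62-69 months

Base offense level for bribery: 9.
A1 does not apply.
A3 applies: 9 + 2 = 11.
A4 applies: 11 + 5 = 16.
A5 applies: 16 + 2 = 18.
A6 applies (level before this adjustment is 18 ≥ 7, so +3): 18 + 3 = 21.
Level 21 exceeds the maximum of 18; capped at 18.
Final offense level: 18.
Criminal history: 3 prior points → Category B (3-6).
Level 18 falls in the 17-18 band.
Grid: Level 17-18 × Category B = 62-69 months.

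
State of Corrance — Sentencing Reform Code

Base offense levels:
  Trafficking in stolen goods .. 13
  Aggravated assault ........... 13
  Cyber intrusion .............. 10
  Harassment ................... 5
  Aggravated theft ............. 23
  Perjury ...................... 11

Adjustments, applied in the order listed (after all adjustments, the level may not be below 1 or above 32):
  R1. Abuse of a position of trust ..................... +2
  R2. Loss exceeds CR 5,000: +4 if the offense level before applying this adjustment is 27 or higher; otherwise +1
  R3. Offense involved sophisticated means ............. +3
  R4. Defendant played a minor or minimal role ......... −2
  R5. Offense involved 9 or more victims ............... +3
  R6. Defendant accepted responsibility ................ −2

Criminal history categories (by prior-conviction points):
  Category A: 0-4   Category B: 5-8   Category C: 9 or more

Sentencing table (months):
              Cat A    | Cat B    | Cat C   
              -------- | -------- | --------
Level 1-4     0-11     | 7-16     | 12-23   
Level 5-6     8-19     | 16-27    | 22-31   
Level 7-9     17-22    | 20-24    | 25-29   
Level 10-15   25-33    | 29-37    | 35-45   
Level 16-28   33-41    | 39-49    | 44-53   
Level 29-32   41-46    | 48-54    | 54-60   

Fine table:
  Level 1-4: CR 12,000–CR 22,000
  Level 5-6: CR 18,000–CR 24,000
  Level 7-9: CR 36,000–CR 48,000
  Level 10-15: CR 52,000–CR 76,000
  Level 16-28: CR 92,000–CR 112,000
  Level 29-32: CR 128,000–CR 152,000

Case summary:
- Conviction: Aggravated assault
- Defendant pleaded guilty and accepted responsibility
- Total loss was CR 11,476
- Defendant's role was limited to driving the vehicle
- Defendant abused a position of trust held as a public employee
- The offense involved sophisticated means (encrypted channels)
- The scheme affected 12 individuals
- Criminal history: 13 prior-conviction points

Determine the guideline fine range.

CR 92,000–CR 112,000

Base offense level for aggravated assault: 13.
R1 applies: 13 + 2 = 15.
R2 applies (level before this adjustment is 15 < 27, so +1): 15 + 1 = 16.
R3 applies: 16 + 3 = 19.
R4 applies: 19 − 2 = 17.
R5 applies: 17 + 3 = 20.
R6 applies: 20 − 2 = 18.
Final offense level: 18.
Level 18 falls in the 16-28 band.
Fine table: Level 16-28 → CR 92,000–CR 112,000.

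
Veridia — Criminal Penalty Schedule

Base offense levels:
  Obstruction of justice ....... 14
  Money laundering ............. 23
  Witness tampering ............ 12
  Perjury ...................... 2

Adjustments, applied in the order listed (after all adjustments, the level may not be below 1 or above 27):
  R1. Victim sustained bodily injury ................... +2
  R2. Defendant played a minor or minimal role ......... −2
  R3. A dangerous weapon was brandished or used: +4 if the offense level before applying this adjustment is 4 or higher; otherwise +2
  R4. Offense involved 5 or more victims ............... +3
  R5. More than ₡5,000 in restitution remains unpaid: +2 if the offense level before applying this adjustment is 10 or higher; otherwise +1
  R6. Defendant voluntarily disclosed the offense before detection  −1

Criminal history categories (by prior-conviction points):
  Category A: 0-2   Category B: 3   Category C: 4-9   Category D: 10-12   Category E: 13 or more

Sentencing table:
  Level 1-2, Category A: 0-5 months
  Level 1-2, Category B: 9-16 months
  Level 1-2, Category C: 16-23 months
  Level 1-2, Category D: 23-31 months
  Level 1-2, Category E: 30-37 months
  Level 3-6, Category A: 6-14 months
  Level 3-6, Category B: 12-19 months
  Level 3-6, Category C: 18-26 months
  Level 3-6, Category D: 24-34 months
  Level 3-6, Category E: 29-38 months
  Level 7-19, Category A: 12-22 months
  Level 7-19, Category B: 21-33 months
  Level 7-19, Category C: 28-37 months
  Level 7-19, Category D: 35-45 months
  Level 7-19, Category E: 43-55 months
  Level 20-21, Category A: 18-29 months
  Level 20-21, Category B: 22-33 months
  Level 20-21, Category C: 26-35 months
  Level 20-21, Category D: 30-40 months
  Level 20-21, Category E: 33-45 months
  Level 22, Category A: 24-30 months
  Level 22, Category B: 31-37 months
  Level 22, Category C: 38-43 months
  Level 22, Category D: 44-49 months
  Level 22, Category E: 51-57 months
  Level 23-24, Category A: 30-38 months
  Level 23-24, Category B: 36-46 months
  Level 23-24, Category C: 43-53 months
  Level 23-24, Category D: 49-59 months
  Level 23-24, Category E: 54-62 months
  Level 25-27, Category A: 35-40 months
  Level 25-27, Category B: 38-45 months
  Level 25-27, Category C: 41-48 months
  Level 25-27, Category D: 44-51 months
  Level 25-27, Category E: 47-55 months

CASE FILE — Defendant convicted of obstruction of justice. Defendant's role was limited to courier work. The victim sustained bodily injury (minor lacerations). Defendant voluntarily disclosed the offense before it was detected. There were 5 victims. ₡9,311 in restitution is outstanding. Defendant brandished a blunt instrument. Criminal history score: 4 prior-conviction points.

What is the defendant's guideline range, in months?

38-43 months

Base offense level for obstruction of justice: 14.
R1 applies: 14 + 2 = 16.
R2 applies: 16 − 2 = 14.
R3 applies (level before this adjustment is 14 ≥ 4, so +4): 14 + 4 = 18.
R4 applies: 18 + 3 = 21.
R5 applies (level before this adjustment is 21 ≥ 10, so +2): 21 + 2 = 23.
R6 applies: 23 − 1 = 22.
Final offense level: 22.
Criminal history: 4 prior points → Category C (4-9).
Level 22 falls in the 22 band.
Grid: Level 22 × Category C = 38-43 months.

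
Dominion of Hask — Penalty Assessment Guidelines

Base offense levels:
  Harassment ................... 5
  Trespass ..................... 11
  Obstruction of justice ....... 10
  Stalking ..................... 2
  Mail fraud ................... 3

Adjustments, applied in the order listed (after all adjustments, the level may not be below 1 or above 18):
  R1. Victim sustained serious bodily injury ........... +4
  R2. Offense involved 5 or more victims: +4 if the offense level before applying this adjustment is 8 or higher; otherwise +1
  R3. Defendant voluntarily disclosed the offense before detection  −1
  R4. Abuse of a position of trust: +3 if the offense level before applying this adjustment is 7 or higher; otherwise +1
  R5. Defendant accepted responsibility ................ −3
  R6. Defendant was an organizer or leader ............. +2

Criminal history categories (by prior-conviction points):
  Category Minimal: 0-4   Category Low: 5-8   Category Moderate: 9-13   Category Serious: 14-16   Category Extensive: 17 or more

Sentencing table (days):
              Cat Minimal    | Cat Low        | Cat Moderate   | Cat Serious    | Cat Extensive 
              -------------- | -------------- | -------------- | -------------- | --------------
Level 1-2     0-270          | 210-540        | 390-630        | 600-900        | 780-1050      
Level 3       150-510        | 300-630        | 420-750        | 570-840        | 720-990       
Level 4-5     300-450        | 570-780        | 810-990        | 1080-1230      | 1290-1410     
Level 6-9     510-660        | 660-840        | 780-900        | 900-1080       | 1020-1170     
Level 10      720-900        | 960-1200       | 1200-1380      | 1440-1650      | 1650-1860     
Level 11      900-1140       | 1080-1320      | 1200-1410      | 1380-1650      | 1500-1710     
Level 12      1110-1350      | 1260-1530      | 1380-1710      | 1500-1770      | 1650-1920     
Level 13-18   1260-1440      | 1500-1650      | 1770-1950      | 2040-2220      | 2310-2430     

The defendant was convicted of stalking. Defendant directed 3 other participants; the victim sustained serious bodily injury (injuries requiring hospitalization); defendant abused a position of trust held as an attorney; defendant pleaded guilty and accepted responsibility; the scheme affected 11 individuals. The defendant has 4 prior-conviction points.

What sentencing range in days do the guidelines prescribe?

510-660 days

Base offense level for stalking: 2.
R1 applies: 2 + 4 = 6.
R2 applies (level before this adjustment is 6 < 8, so +1): 6 + 1 = 7.
R4 applies (level before this adjustment is 7 ≥ 7, so +3): 7 + 3 = 10.
R5 applies: 10 − 3 = 7.
R6 applies: 7 + 2 = 9.
Final offense level: 9.
Criminal history: 4 prior points → Category Minimal (0-4).
Level 9 falls in the 6-9 band.
Grid: Level 6-9 × Category Minimal = 510-660 days.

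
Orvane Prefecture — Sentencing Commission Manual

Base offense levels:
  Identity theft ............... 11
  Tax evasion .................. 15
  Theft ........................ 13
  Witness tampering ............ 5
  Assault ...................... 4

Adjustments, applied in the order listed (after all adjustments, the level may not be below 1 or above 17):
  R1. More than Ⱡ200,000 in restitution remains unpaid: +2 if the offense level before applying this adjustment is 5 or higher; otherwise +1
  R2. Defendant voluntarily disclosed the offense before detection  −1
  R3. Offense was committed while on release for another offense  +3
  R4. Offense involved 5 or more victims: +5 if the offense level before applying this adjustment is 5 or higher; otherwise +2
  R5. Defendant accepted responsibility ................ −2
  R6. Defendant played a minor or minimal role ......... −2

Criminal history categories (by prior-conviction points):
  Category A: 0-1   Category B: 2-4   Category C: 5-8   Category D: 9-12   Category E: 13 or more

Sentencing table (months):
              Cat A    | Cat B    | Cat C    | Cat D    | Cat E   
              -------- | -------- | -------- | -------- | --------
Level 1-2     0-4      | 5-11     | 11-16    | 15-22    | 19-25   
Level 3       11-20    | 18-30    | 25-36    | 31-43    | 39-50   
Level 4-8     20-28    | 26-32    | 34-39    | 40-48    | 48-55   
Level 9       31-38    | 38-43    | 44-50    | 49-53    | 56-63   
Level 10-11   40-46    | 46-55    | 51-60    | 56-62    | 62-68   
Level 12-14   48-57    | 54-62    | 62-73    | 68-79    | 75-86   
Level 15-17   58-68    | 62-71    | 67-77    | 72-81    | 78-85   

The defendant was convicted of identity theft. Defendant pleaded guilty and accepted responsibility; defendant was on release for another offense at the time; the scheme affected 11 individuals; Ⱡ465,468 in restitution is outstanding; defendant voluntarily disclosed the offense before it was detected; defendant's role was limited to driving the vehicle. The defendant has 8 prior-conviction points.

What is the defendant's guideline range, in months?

67-77 months

Base offense level for identity theft: 11.
R1 applies (level before this adjustment is 11 ≥ 5, so +2): 11 + 2 = 13.
R2 applies: 13 − 1 = 12.
R3 applies: 12 + 3 = 15.
R4 applies (level before this adjustment is 15 ≥ 5, so +5): 15 + 5 = 20.
R5 applies: 20 − 2 = 18.
R6 applies: 18 − 2 = 16.
Final offense level: 16.
Criminal history: 8 prior points → Category C (5-8).
Level 16 falls in the 15-17 band.
Grid: Level 15-17 × Category C = 67-77 months.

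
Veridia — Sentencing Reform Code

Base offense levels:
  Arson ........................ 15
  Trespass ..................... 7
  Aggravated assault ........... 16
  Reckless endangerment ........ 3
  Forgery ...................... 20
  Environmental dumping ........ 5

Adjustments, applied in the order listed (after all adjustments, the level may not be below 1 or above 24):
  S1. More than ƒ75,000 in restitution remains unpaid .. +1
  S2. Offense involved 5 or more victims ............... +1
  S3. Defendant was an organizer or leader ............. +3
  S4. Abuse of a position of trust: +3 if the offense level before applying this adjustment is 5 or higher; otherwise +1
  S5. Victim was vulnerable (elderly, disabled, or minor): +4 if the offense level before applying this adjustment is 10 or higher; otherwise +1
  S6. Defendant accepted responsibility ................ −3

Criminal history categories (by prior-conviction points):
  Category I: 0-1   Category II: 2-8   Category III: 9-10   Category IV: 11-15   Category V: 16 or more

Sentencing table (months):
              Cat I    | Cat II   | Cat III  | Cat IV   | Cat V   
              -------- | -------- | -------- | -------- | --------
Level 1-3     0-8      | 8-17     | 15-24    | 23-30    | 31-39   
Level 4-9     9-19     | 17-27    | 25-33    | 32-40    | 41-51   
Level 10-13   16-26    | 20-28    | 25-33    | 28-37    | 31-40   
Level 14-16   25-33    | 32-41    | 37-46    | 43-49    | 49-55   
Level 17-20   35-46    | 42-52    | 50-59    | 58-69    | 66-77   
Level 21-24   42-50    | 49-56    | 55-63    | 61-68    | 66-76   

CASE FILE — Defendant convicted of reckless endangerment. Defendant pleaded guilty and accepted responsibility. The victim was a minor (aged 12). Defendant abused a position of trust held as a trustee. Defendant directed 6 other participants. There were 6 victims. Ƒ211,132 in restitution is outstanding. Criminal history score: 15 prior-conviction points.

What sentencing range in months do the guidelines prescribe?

28-37 months

Base offense level for reckless endangerment: 3.
S1 applies: 3 + 1 = 4.
S2 applies: 4 + 1 = 5.
S3 applies: 5 + 3 = 8.
S4 applies (level before this adjustment is 8 ≥ 5, so +3): 8 + 3 = 11.
S5 applies (level before this adjustment is 11 ≥ 10, so +4): 11 + 4 = 15.
S6 applies: 15 − 3 = 12.
Final offense level: 12.
Criminal history: 15 prior points → Category IV (11-15).
Level 12 falls in the 10-13 band.
Grid: Level 10-13 × Category IV = 28-37 months.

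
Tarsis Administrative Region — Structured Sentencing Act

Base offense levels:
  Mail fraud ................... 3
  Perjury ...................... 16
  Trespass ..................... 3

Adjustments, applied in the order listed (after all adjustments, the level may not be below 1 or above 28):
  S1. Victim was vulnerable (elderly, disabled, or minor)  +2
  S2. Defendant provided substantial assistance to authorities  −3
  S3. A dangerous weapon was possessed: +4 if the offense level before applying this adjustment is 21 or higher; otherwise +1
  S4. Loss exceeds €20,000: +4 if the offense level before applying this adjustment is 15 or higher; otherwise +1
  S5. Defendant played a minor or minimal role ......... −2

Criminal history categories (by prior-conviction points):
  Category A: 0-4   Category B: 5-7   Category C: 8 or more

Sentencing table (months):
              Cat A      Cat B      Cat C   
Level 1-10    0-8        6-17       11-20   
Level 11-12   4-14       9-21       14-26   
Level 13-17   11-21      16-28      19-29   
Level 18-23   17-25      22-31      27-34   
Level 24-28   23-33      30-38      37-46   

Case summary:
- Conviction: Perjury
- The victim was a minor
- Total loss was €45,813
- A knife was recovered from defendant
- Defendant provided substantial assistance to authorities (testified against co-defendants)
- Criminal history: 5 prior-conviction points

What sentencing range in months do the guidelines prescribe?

Base offense level for perjury: 16.
S1 applies: 16 + 2 = 18.
S2 applies: 18 − 3 = 15.
S3 applies (level before this adjustment is 15 < 21, so +1): 15 + 1 = 16.
S4 applies (level before this adjustment is 16 ≥ 15, so +4): 16 + 4 = 20.
Final offense level: 20.
Criminal history: 5 prior points → Category B (5-7).
Level 20 falls in the 18-23 band.
Grid: Level 18-23 × Category B = 22-31 months.

22-31 months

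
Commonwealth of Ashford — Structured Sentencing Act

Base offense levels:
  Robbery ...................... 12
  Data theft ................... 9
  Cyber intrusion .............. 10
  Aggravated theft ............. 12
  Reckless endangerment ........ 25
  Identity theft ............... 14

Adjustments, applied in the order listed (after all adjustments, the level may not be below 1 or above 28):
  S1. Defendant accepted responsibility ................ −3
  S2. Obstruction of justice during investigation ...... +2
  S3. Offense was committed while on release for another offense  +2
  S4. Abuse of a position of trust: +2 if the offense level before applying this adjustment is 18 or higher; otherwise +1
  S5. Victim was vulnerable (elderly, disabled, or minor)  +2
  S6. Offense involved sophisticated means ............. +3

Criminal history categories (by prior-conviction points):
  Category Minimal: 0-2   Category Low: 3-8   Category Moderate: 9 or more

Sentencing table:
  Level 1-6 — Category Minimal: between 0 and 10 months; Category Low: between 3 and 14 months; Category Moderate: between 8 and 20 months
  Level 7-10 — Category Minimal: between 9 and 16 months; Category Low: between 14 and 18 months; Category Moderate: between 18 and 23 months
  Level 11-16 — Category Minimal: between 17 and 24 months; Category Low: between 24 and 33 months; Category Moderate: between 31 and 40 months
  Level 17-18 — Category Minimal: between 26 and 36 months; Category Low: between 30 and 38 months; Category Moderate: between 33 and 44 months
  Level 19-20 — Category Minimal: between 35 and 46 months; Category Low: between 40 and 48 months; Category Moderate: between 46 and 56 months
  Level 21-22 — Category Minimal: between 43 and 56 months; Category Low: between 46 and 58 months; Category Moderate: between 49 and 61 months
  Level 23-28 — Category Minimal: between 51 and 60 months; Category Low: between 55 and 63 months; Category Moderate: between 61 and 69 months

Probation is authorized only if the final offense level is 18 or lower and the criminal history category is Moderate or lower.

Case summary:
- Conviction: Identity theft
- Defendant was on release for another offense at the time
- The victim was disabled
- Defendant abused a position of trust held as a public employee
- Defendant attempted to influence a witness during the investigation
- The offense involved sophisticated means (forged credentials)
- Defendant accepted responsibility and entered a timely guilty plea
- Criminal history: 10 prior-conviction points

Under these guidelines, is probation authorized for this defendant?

Base offense level for identity theft: 14.
S1 applies: 14 − 3 = 11.
S2 applies: 11 + 2 = 13.
S3 applies: 13 + 2 = 15.
S4 applies (level before this adjustment is 15 < 18, so +1): 15 + 1 = 16.
S5 applies: 16 + 2 = 18.
S6 applies: 18 + 3 = 21.
Final offense level: 21.
Criminal history: 10 prior points → Category Moderate (9+).
Level 21 falls in the 21-22 band.
Grid: Level 21-22 × Category Moderate = 49-61 months.
Probation check: level 21 > 18 and category Moderate ≤ Moderate → not eligible.

No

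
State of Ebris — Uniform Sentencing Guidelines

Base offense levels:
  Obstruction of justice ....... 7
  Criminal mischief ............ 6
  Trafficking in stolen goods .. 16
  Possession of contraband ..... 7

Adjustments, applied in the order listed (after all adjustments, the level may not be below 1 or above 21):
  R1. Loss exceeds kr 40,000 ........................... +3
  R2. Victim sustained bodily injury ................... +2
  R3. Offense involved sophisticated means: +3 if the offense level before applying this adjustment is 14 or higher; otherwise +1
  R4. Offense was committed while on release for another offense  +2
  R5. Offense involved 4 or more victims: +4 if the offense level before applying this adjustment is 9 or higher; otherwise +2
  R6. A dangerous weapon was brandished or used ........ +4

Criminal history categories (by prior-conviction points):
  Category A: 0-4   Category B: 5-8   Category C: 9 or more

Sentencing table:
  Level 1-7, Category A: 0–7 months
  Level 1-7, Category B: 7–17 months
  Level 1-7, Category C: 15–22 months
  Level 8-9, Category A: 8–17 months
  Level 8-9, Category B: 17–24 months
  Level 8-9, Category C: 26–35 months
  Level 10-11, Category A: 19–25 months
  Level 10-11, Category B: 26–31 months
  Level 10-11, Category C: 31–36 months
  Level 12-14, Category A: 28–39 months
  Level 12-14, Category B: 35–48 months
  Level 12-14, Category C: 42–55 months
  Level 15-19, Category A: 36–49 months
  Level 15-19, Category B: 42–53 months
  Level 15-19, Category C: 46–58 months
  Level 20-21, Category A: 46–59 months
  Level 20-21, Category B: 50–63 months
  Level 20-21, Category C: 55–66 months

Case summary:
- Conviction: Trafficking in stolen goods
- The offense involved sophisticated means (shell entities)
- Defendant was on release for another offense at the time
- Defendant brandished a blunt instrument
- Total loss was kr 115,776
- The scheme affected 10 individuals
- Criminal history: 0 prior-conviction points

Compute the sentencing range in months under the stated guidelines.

Base offense level for trafficking in stolen goods: 16.
R1 applies: 16 + 3 = 19.
R3 applies (level before this adjustment is 19 ≥ 14, so +3): 19 + 3 = 22.
R4 applies: 22 + 2 = 24.
R5 applies (level before this adjustment is 24 ≥ 9, so +4): 24 + 4 = 28.
R6 applies: 28 + 4 = 32.
Level 32 exceeds the maximum of 21; capped at 21.
Final offense level: 21.
Criminal history: 0 prior points → Category A (0-4).
Level 21 falls in the 20-21 band.
Grid: Level 20-21 × Category A = 46-59 months.

46-59 months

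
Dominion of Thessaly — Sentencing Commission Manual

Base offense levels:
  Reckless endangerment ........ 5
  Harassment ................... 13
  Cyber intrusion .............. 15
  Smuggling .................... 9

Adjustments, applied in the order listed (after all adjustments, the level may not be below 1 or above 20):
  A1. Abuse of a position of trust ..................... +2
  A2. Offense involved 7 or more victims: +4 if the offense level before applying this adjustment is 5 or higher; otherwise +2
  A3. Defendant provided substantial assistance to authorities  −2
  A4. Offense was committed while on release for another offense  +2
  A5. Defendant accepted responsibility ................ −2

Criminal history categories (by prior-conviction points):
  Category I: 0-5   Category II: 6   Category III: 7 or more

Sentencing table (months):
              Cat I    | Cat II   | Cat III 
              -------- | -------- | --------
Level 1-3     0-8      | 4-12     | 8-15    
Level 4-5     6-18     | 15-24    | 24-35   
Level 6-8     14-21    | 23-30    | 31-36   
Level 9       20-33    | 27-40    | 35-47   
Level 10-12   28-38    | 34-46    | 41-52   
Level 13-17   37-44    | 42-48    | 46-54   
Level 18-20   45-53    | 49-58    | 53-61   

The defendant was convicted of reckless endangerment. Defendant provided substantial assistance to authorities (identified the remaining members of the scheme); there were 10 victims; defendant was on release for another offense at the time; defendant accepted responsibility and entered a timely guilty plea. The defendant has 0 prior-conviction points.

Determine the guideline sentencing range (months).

Base offense level for reckless endangerment: 5.
A2 applies (level before this adjustment is 5 ≥ 5, so +4): 5 + 4 = 9.
A3 applies: 9 − 2 = 7.
A4 applies: 7 + 2 = 9.
A5 applies: 9 − 2 = 7.
Final offense level: 7.
Criminal history: 0 prior points → Category I (0-5).
Level 7 falls in the 6-8 band.
Grid: Level 6-8 × Category I = 14-21 months.

14-21 months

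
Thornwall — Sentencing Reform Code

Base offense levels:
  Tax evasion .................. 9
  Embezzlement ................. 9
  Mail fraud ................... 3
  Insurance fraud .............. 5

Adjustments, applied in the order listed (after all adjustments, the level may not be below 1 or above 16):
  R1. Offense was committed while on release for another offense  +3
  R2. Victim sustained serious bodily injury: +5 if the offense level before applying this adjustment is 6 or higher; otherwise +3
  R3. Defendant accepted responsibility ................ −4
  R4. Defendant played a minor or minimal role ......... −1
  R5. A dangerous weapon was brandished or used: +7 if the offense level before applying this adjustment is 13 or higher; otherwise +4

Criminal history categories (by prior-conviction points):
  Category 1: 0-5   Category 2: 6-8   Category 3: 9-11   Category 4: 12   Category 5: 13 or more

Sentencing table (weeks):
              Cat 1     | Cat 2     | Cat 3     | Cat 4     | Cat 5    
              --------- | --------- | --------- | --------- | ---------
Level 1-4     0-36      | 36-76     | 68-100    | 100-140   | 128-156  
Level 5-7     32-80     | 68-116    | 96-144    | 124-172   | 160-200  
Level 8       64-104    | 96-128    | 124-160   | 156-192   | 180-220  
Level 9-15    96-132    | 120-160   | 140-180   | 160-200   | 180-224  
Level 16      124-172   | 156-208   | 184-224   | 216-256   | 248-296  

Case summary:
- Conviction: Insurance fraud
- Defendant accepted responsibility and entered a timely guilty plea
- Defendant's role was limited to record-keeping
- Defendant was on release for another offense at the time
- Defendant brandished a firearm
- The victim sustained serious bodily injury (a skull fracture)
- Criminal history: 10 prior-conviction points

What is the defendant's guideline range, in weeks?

140-180 weeks

Base offense level for insurance fraud: 5.
R1 applies: 5 + 3 = 8.
R2 applies (level before this adjustment is 8 ≥ 6, so +5): 8 + 5 = 13.
R3 applies: 13 − 4 = 9.
R4 applies: 9 − 1 = 8.
R5 applies (level before this adjustment is 8 < 13, so +4): 8 + 4 = 12.
Final offense level: 12.
Criminal history: 10 prior points → Category 3 (9-11).
Level 12 falls in the 9-15 band.
Grid: Level 9-15 × Category 3 = 140-180 weeks.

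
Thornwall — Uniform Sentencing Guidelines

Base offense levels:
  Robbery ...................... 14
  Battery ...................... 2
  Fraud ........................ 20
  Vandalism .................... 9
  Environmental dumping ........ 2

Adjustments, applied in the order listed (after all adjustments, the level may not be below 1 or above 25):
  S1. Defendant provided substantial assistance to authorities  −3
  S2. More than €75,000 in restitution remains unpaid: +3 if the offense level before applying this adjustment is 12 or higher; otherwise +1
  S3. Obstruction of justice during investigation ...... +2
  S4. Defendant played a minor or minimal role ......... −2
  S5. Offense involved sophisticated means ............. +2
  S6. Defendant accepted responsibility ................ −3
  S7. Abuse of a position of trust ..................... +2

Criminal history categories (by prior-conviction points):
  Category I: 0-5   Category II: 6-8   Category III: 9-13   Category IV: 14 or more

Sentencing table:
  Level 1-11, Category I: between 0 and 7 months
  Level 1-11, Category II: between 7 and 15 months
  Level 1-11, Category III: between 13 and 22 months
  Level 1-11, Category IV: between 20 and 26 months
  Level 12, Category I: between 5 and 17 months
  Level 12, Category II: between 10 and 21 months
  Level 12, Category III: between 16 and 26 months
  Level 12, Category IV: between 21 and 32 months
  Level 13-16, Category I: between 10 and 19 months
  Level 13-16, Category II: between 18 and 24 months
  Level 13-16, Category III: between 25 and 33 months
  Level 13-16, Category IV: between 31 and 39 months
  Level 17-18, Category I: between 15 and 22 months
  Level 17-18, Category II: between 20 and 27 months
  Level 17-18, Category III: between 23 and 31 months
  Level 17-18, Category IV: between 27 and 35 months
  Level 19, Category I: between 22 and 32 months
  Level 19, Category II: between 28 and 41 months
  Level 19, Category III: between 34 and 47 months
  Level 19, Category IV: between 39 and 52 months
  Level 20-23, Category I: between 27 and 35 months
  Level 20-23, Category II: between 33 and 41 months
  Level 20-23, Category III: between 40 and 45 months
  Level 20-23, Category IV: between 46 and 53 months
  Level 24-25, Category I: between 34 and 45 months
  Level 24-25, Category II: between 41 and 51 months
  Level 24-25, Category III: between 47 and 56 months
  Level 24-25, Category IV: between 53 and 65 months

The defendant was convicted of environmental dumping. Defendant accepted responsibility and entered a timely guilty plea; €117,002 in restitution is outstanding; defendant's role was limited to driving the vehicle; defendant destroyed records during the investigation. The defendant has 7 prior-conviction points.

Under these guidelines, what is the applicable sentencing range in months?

Base offense level for environmental dumping: 2.
S1 does not apply.
S2 applies (level before this adjustment is 2 < 12, so +1): 2 + 1 = 3.
S3 applies: 3 + 2 = 5.
S4 applies: 5 − 2 = 3.
S6 applies: 3 − 3 = 0.
S7 does not apply.
Level 0 is below the minimum of 1; floored at 1.
Final offense level: 1.
Criminal history: 7 prior points → Category II (6-8).
Level 1 falls in the 1-11 band.
Grid: Level 1-11 × Category II = 7-15 months.

7-15 months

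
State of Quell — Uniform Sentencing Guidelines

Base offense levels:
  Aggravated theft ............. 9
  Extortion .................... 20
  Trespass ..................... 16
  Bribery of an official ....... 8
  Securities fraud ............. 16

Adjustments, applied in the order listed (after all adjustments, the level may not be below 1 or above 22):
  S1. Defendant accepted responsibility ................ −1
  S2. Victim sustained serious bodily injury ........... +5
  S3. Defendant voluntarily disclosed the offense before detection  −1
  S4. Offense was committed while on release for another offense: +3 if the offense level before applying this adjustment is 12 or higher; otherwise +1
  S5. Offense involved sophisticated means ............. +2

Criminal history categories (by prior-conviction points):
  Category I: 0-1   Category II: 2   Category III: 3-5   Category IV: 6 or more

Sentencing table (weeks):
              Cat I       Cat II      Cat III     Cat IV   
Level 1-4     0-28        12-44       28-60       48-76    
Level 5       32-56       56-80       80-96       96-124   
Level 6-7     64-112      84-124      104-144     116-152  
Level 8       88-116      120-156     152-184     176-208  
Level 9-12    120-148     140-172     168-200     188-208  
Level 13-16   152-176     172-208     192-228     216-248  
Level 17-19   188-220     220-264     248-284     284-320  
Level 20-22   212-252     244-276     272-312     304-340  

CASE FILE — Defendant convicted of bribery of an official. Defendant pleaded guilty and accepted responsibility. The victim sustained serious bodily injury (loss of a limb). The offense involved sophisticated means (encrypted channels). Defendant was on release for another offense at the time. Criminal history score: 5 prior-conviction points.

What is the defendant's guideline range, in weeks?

248-284 weeks

Base offense level for bribery of an official: 8.
S1 applies: 8 − 1 = 7.
S2 applies: 7 + 5 = 12.
S3 does not apply.
S4 applies (level before this adjustment is 12 ≥ 12, so +3): 12 + 3 = 15.
S5 applies: 15 + 2 = 17.
Final offense level: 17.
Criminal history: 5 prior points → Category III (3-5).
Level 17 falls in the 17-19 band.
Grid: Level 17-19 × Category III = 248-284 weeks.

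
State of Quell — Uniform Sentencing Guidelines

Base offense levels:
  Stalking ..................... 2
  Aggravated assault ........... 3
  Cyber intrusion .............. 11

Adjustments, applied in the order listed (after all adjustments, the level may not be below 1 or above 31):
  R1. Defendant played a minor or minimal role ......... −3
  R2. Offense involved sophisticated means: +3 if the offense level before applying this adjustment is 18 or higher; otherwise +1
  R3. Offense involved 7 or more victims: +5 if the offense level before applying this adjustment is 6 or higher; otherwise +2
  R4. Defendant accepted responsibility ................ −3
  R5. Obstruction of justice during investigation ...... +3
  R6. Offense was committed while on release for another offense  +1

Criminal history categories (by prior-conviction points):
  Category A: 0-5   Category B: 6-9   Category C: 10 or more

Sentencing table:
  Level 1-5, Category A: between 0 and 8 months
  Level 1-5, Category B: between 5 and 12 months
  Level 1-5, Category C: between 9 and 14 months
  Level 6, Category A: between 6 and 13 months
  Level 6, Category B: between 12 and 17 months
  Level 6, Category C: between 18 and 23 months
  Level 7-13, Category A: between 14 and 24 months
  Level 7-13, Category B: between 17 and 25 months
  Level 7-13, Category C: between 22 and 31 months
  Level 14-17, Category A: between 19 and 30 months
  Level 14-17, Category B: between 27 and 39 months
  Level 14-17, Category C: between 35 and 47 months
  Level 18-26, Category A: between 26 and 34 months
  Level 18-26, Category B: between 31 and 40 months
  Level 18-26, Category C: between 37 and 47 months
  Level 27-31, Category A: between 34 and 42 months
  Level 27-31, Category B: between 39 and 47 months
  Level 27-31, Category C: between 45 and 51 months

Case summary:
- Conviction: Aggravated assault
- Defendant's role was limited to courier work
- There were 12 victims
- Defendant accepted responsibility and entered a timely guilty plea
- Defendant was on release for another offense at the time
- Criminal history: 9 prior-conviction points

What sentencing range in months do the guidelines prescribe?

Base offense level for aggravated assault: 3.
R1 applies: 3 − 3 = 0.
R3 applies (level before this adjustment is 0 < 6, so +2): 0 + 2 = 2.
R4 applies: 2 − 3 = -1.
R6 applies: -1 + 1 = 0.
Level 0 is below the minimum of 1; floored at 1.
Final offense level: 1.
Criminal history: 9 prior points → Category B (6-9).
Level 1 falls in the 1-5 band.
Grid: Level 1-5 × Category B = 5-12 months.

5-12 months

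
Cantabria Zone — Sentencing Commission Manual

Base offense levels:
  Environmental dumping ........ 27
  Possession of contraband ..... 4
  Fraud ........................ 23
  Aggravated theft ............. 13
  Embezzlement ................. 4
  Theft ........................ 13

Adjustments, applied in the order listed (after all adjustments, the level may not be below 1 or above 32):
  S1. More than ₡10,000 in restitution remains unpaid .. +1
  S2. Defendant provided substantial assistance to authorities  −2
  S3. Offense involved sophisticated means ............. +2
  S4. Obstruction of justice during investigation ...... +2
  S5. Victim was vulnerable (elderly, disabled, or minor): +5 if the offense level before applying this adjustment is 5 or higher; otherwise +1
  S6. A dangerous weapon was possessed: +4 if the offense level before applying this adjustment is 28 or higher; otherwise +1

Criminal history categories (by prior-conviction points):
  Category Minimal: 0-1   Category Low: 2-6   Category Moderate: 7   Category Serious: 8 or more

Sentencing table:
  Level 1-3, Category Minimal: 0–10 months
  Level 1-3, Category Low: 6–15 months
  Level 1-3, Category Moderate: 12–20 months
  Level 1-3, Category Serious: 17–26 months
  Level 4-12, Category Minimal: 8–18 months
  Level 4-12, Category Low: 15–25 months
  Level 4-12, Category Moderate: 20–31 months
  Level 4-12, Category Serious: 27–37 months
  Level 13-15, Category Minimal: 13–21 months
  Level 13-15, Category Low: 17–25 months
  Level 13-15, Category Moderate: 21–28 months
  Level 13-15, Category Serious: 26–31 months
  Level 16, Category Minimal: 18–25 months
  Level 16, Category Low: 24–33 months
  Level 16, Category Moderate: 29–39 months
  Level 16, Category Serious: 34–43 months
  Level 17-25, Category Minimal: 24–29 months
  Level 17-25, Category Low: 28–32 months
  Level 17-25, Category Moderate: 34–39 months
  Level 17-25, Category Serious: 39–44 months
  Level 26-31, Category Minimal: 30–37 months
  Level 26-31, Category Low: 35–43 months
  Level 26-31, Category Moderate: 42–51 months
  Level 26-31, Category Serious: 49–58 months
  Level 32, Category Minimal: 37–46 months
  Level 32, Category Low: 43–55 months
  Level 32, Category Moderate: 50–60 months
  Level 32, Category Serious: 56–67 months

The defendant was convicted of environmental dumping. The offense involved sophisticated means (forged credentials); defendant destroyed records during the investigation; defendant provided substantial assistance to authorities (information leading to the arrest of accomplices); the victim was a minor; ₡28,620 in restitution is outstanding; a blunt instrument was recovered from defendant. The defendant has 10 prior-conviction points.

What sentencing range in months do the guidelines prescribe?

Base offense level for environmental dumping: 27.
S1 applies: 27 + 1 = 28.
S2 applies: 28 − 2 = 26.
S3 applies: 26 + 2 = 28.
S4 applies: 28 + 2 = 30.
S5 applies (level before this adjustment is 30 ≥ 5, so +5): 30 + 5 = 35.
S6 applies (level before this adjustment is 35 ≥ 28, so +4): 35 + 4 = 39.
Level 39 exceeds the maximum of 32; capped at 32.
Final offense level: 32.
Criminal history: 10 prior points → Category Serious (8+).
Level 32 falls in the 32 band.
Grid: Level 32 × Category Serious = 56-67 months.

56-67 months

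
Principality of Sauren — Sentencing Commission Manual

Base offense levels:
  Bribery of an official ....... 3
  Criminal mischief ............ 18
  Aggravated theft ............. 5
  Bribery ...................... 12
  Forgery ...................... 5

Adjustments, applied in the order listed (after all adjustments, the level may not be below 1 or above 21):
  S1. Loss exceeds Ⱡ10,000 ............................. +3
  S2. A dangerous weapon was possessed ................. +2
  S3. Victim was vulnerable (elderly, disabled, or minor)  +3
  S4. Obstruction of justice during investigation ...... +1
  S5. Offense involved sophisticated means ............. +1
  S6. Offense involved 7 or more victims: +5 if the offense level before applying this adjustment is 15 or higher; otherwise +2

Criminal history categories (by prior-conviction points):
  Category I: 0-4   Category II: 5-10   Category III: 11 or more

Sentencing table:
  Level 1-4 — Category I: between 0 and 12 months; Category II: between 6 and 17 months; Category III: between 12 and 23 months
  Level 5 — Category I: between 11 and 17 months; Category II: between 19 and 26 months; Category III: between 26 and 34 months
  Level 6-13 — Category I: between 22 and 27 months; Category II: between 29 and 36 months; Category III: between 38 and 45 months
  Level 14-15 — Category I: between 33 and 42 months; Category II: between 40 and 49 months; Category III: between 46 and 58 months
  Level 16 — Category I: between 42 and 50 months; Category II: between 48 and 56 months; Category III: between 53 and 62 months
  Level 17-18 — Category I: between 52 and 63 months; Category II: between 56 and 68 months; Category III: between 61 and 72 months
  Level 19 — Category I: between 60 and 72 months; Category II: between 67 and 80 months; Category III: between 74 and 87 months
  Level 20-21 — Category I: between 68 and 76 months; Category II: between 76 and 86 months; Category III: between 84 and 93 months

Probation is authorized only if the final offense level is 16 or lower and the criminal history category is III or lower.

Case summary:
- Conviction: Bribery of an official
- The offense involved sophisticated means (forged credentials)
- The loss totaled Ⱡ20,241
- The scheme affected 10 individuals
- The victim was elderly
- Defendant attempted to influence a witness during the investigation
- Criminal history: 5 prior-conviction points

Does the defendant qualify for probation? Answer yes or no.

Yes

Base offense level for bribery of an official: 3.
S1 applies: 3 + 3 = 6.
S3 applies: 6 + 3 = 9.
S4 applies: 9 + 1 = 10.
S5 applies: 10 + 1 = 11.
S6 applies (level before this adjustment is 11 < 15, so +2): 11 + 2 = 13.
Final offense level: 13.
Criminal history: 5 prior points → Category II (5-10).
Level 13 falls in the 6-13 band.
Grid: Level 6-13 × Category II = 29-36 months.
Probation check: level 13 ≤ 16 and category II ≤ III → eligible.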